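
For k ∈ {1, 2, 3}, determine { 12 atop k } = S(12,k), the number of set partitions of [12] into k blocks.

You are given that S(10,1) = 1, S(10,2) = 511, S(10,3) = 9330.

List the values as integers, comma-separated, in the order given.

i=11: T(11,1)=0+1·1=1 | T(11,2)=1+2·511=1023 | T(11,3)=511+3·9330=28501
i=12: T(12,1)=0+1·1=1 | T(12,2)=1+2·1023=2047 | T(12,3)=1023+3·28501=86526
Read S(12,1) = 1, S(12,2) = 2047, S(12,3) = 86526.

1, 2047, 86526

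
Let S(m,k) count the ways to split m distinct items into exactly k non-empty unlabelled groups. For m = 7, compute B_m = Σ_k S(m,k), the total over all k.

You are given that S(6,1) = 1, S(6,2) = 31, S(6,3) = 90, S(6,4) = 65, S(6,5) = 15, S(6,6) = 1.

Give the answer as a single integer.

[7] T[7,1]:1*1+0=1 · T[7,2]:2*31+1=63 · T[7,3]:3*90+31=301 · T[7,4]:4*65+90=350 · T[7,5]:5*15+65=140 · T[7,6]:6*1+15=21 · T[7,7]:7*0+1=1
B_7 = ΣS(7,k) = 1+63+301+350+140+21+1 = 877

877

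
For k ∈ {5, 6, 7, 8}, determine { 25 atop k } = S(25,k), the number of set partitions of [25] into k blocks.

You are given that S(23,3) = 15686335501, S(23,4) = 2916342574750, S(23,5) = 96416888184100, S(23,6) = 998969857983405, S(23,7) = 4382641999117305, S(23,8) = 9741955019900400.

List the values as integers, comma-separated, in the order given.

2436684974110751, 37026417000002430, 227832482998716310, 690223721118368580

[24] T[24,4]:4*2916342574750+15686335501=11681056634501 · T[24,5]:5*96416888184100+2916342574750=485000783495250 · T[24,6]:6*998969857983405+96416888184100=6090236036084530 · T[24,7]:7*4382641999117305+998969857983405=31677463851804540 · T[24,8]:8*9741955019900400+4382641999117305=82318282158320505
[25] T[25,5]:5*485000783495250+11681056634501=2436684974110751 · T[25,6]:6*6090236036084530+485000783495250=37026417000002430 · T[25,7]:7*31677463851804540+6090236036084530=227832482998716310 · T[25,8]:8*82318282158320505+31677463851804540=690223721118368580
Read S(25,5) = 2436684974110751, S(25,6) = 37026417000002430, S(25,7) = 227832482998716310, S(25,8) = 690223721118368580.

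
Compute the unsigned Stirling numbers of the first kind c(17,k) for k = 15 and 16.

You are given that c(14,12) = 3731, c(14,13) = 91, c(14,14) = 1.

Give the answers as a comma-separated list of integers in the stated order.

8500, 136

@15  (15,13):91·14+3731→5005, (15,14):1·14+91→105, (15,15):0·14+1→1
@16  (16,14):105·15+5005→6580, (16,15):1·15+105→120, (16,16):0·15+1→1
@17  (17,15):120·16+6580→8500, (17,16):1·16+120→136
Read c(17,15) = 8500, c(17,16) = 136.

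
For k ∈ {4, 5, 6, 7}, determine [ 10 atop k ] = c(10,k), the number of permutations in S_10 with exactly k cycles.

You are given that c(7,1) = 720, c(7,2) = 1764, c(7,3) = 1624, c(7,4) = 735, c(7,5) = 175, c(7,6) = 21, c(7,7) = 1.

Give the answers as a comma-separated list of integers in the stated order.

723680, 269325, 63273, 9450

i=8: T(8,2)=720+7·1764=13068 | T(8,3)=1764+7·1624=13132 | T(8,4)=1624+7·735=6769 | T(8,5)=735+7·175=1960 | T(8,6)=175+7·21=322 | T(8,7)=21+7·1=28
i=9: T(9,3)=13068+8·13132=118124 | T(9,4)=13132+8·6769=67284 | T(9,5)=6769+8·1960=22449 | T(9,6)=1960+8·322=4536 | T(9,7)=322+8·28=546
i=10: T(10,4)=118124+9·67284=723680 | T(10,5)=67284+9·22449=269325 | T(10,6)=22449+9·4536=63273 | T(10,7)=4536+9·546=9450
Read c(10,4) = 723680, c(10,5) = 269325, c(10,6) = 63273, c(10,7) = 9450.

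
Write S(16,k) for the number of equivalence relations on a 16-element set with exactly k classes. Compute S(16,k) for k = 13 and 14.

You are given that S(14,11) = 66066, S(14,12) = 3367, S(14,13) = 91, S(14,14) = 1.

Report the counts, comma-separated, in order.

row 15: T[15][12]=12·3367+66066=106470  T[15][13]=13·91+3367=4550  T[15][14]=14·1+91=105
row 16: T[16][13]=13·4550+106470=165620  T[16][14]=14·105+4550=6020
Read S(16,13) = 165620, S(16,14) = 6020.

165620, 6020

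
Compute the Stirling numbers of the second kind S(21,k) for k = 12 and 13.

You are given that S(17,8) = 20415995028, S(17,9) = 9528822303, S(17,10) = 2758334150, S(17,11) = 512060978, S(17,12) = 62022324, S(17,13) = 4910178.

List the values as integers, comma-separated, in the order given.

@18  (18,9):9528822303·9+20415995028→106175395755, (18,10):2758334150·10+9528822303→37112163803, (18,11):512060978·11+2758334150→8391004908, (18,12):62022324·12+512060978→1256328866, (18,13):4910178·13+62022324→125854638
@19  (19,10):37112163803·10+106175395755→477297033785, (19,11):8391004908·11+37112163803→129413217791, (19,12):1256328866·12+8391004908→23466951300, (19,13):125854638·13+1256328866→2892439160
@20  (20,11):129413217791·11+477297033785→1900842429486, (20,12):23466951300·12+129413217791→411016633391, (20,13):2892439160·13+23466951300→61068660380
@21  (21,12):411016633391·12+1900842429486→6833042030178, (21,13):61068660380·13+411016633391→1204909218331
Read S(21,12) = 6833042030178, S(21,13) = 1204909218331.

6833042030178, 1204909218331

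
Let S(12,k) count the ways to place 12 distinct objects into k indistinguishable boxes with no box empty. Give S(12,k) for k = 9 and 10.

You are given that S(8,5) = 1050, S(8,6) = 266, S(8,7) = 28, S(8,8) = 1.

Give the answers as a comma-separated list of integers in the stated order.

r9: T_9,6=6×266+1050=2646; T_9,7=7×28+266=462; T_9,8=8×1+28=36; T_9,9=9×0+1=1
r10: T_10,7=7×462+2646=5880; T_10,8=8×36+462=750; T_10,9=9×1+36=45; T_10,10=10×0+1=1
r11: T_11,8=8×750+5880=11880; T_11,9=9×45+750=1155; T_11,10=10×1+45=55
r12: T_12,9=9×1155+11880=22275; T_12,10=10×55+1155=1705
Read S(12,9) = 22275, S(12,10) = 1705.

22275, 1705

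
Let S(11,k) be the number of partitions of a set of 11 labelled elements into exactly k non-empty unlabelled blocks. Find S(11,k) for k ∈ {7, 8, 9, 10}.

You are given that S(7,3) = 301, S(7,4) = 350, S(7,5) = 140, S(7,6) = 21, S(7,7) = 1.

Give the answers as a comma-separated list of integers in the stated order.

63987, 11880, 1155, 55

@8  (8,4):350·4+301→1701, (8,5):140·5+350→1050, (8,6):21·6+140→266, (8,7):1·7+21→28, (8,8):0·8+1→1
@9  (9,5):1050·5+1701→6951, (9,6):266·6+1050→2646, (9,7):28·7+266→462, (9,8):1·8+28→36, (9,9):0·9+1→1
@10  (10,6):2646·6+6951→22827, (10,7):462·7+2646→5880, (10,8):36·8+462→750, (10,9):1·9+36→45, (10,10):0·10+1→1
@11  (11,7):5880·7+22827→63987, (11,8):750·8+5880→11880, (11,9):45·9+750→1155, (11,10):1·10+45→55
Read S(11,7) = 63987, S(11,8) = 11880, S(11,9) = 1155, S(11,10) = 55.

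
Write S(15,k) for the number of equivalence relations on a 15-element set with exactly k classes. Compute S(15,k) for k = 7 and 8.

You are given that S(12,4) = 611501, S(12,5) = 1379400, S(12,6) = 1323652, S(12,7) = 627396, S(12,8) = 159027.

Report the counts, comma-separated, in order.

408741333, 216627840

[13] T[13,5]:5*1379400+611501=7508501 · T[13,6]:6*1323652+1379400=9321312 · T[13,7]:7*627396+1323652=5715424 · T[13,8]:8*159027+627396=1899612
[14] T[14,6]:6*9321312+7508501=63436373 · T[14,7]:7*5715424+9321312=49329280 · T[14,8]:8*1899612+5715424=20912320
[15] T[15,7]:7*49329280+63436373=408741333 · T[15,8]:8*20912320+49329280=216627840
Read S(15,7) = 408741333, S(15,8) = 216627840.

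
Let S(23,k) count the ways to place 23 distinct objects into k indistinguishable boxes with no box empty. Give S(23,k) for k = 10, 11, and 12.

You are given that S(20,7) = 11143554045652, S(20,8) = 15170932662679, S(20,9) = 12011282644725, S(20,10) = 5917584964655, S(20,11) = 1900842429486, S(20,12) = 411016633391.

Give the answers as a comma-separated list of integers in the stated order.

@21  (21,8):15170932662679·8+11143554045652→132511015347084, (21,9):12011282644725·9+15170932662679→123272476465204, (21,10):5917584964655·10+12011282644725→71187132291275, (21,11):1900842429486·11+5917584964655→26826851689001, (21,12):411016633391·12+1900842429486→6833042030178
@22  (22,9):123272476465204·9+132511015347084→1241963303533920, (22,10):71187132291275·10+123272476465204→835143799377954, (22,11):26826851689001·11+71187132291275→366282500870286, (22,12):6833042030178·12+26826851689001→108823356051137
@23  (23,10):835143799377954·10+1241963303533920→9593401297313460, (23,11):366282500870286·11+835143799377954→4864251308951100, (23,12):108823356051137·12+366282500870286→1672162773483930
Read S(23,10) = 9593401297313460, S(23,11) = 4864251308951100, S(23,12) = 1672162773483930.

9593401297313460, 4864251308951100, 1672162773483930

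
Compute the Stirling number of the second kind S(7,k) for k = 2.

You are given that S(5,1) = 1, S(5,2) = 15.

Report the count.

r6: T_6,1=1×1+0=1; T_6,2=2×15+1=31
r7: T_7,2=2×31+1=63
Read S(7,2) = 63.

63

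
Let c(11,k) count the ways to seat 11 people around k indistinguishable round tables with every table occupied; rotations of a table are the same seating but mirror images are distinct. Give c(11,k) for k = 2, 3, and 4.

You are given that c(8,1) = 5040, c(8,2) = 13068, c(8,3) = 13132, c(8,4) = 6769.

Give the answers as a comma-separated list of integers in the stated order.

i=9: T(9,1)=0+8·5040=40320 | T(9,2)=5040+8·13068=109584 | T(9,3)=13068+8·13132=118124 | T(9,4)=13132+8·6769=67284
i=10: T(10,1)=0+9·40320=362880 | T(10,2)=40320+9·109584=1026576 | T(10,3)=109584+9·118124=1172700 | T(10,4)=118124+9·67284=723680
i=11: T(11,2)=362880+10·1026576=10628640 | T(11,3)=1026576+10·1172700=12753576 | T(11,4)=1172700+10·723680=8409500
Read c(11,2) = 10628640, c(11,3) = 12753576, c(11,4) = 8409500.

10628640, 12753576, 8409500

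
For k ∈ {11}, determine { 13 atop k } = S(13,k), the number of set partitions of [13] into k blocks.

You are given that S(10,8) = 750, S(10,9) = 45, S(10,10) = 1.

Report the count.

i=11: T(11,9)=750+9·45=1155 | T(11,10)=45+10·1=55 | T(11,11)=1+11·0=1
i=12: T(12,10)=1155+10·55=1705 | T(12,11)=55+11·1=66
i=13: T(13,11)=1705+11·66=2431
Read S(13,11) = 2431.

2431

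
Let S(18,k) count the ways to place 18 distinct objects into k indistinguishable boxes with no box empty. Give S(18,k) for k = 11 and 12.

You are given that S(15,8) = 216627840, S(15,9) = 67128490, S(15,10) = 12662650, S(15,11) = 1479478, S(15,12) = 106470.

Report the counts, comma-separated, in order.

8391004908, 1256328866

@16  (16,9):67128490·9+216627840→820784250, (16,10):12662650·10+67128490→193754990, (16,11):1479478·11+12662650→28936908, (16,12):106470·12+1479478→2757118
@17  (17,10):193754990·10+820784250→2758334150, (17,11):28936908·11+193754990→512060978, (17,12):2757118·12+28936908→62022324
@18  (18,11):512060978·11+2758334150→8391004908, (18,12):62022324·12+512060978→1256328866
Read S(18,11) = 8391004908, S(18,12) = 1256328866.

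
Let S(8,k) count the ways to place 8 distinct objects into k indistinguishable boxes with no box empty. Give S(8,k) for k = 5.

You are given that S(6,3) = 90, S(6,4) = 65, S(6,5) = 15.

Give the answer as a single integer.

row 7: T[7][4]=4·65+90=350  T[7][5]=5·15+65=140
row 8: T[8][5]=5·140+350=1050
Read S(8,5) = 1050.

1050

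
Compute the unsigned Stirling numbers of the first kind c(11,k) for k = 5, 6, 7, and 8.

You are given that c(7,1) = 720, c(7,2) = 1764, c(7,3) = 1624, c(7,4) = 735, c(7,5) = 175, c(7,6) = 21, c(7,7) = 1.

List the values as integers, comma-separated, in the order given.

[8] T[8,2]:7*1764+720=13068 · T[8,3]:7*1624+1764=13132 · T[8,4]:7*735+1624=6769 · T[8,5]:7*175+735=1960 · T[8,6]:7*21+175=322 · T[8,7]:7*1+21=28 · T[8,8]:7*0+1=1
[9] T[9,3]:8*13132+13068=118124 · T[9,4]:8*6769+13132=67284 · T[9,5]:8*1960+6769=22449 · T[9,6]:8*322+1960=4536 · T[9,7]:8*28+322=546 · T[9,8]:8*1+28=36
[10] T[10,4]:9*67284+118124=723680 · T[10,5]:9*22449+67284=269325 · T[10,6]:9*4536+22449=63273 · T[10,7]:9*546+4536=9450 · T[10,8]:9*36+546=870
[11] T[11,5]:10*269325+723680=3416930 · T[11,6]:10*63273+269325=902055 · T[11,7]:10*9450+63273=157773 · T[11,8]:10*870+9450=18150
Read c(11,5) = 3416930, c(11,6) = 902055, c(11,7) = 157773, c(11,8) = 18150.

3416930, 902055, 157773, 18150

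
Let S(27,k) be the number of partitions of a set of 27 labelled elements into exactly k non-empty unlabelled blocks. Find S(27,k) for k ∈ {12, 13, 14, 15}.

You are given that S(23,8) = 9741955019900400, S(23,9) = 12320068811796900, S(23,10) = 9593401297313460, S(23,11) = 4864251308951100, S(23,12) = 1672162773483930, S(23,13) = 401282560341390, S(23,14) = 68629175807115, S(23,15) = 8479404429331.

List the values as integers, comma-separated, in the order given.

[24] T[24,9]:9*12320068811796900+9741955019900400=120622574326072500 · T[24,10]:10*9593401297313460+12320068811796900=108254081784931500 · T[24,11]:11*4864251308951100+9593401297313460=63100165695775560 · T[24,12]:12*1672162773483930+4864251308951100=24930204590758260 · T[24,13]:13*401282560341390+1672162773483930=6888836057922000 · T[24,14]:14*68629175807115+401282560341390=1362091021641000 · T[24,15]:15*8479404429331+68629175807115=195820242247080
[25] T[25,10]:10*108254081784931500+120622574326072500=1203163392175387500 · T[25,11]:11*63100165695775560+108254081784931500=802355904438462660 · T[25,12]:12*24930204590758260+63100165695775560=362262620784874680 · T[25,13]:13*6888836057922000+24930204590758260=114485073343744260 · T[25,14]:14*1362091021641000+6888836057922000=25958110360896000 · T[25,15]:15*195820242247080+1362091021641000=4299394655347200
[26] T[26,11]:11*802355904438462660+1203163392175387500=10029078340998476760 · T[26,12]:12*362262620784874680+802355904438462660=5149507353856958820 · T[26,13]:13*114485073343744260+362262620784874680=1850568574253550060 · T[26,14]:14*25958110360896000+114485073343744260=477898618396288260 · T[26,15]:15*4299394655347200+25958110360896000=90449030191104000
[27] T[27,12]:12*5149507353856958820+10029078340998476760=71823166587281982600 · T[27,13]:13*1850568574253550060+5149507353856958820=29206898819153109600 · T[27,14]:14*477898618396288260+1850568574253550060=8541149231801585700 · T[27,15]:15*90449030191104000+477898618396288260=1834634071262848260
Read S(27,12) = 71823166587281982600, S(27,13) = 29206898819153109600, S(27,14) = 8541149231801585700, S(27,15) = 1834634071262848260.

71823166587281982600, 29206898819153109600, 8541149231801585700, 1834634071262848260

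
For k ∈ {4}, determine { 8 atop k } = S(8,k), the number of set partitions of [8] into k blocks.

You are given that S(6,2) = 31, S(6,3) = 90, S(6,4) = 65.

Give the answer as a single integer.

row 7: T[7][3]=3·90+31=301  T[7][4]=4·65+90=350
row 8: T[8][4]=4·350+301=1701
Read S(8,4) = 1701.

1701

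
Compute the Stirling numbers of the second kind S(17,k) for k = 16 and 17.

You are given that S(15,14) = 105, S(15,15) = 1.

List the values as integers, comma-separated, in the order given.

136, 1

i=16: T(16,15)=105+15·1=120 | T(16,16)=1+16·0=1
i=17: T(17,16)=120+16·1=136 | T(17,17)=1+17·0=1
Read S(17,16) = 136, S(17,17) = 1.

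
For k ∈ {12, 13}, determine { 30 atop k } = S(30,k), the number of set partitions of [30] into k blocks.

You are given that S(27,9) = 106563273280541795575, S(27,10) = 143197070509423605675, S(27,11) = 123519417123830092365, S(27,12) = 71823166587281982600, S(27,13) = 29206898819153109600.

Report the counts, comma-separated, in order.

177979707061075333384555, 102442517922081938561415

i=28: T(28,10)=106563273280541795575+10·143197070509423605675=1538533978374777852325 | T(28,11)=143197070509423605675+11·123519417123830092365=1501910658871554621690 | T(28,12)=123519417123830092365+12·71823166587281982600=985397416171213883565 | T(28,13)=71823166587281982600+13·29206898819153109600=451512851236272407400
i=29: T(29,11)=1538533978374777852325+11·1501910658871554621690=18059551225961878690915 | T(29,12)=1501910658871554621690+12·985397416171213883565=13326679652926121224470 | T(29,13)=985397416171213883565+13·451512851236272407400=6855064482242755179765
i=30: T(30,12)=18059551225961878690915+12·13326679652926121224470=177979707061075333384555 | T(30,13)=13326679652926121224470+13·6855064482242755179765=102442517922081938561415
Read S(30,12) = 177979707061075333384555, S(30,13) = 102442517922081938561415.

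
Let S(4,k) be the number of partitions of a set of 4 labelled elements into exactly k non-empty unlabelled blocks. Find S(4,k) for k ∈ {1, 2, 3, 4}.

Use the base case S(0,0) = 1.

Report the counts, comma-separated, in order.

row 1: T[1][1]=1·0+1=1
row 2: T[2][1]=1·1+0=1  T[2][2]=2·0+1=1
row 3: T[3][1]=1·1+0=1  T[3][2]=2·1+1=3  T[3][3]=3·0+1=1
row 4: T[4][1]=1·1+0=1  T[4][2]=2·3+1=7  T[4][3]=3·1+3=6  T[4][4]=4·0+1=1
Read S(4,1) = 1, S(4,2) = 7, S(4,3) = 6, S(4,4) = 1.

1, 7, 6, 1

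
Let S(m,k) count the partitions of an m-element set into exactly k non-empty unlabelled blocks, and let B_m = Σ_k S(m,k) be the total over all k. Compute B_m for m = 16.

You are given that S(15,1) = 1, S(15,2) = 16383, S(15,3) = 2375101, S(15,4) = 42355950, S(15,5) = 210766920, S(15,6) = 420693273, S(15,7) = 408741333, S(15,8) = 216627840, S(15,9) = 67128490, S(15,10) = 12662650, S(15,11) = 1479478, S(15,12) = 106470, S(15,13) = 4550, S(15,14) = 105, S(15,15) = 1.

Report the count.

10480142147

@16  (16,1):1·1+0→1, (16,2):16383·2+1→32767, (16,3):2375101·3+16383→7141686, (16,4):42355950·4+2375101→171798901, (16,5):210766920·5+42355950→1096190550, (16,6):420693273·6+210766920→2734926558, (16,7):408741333·7+420693273→3281882604, (16,8):216627840·8+408741333→2141764053, (16,9):67128490·9+216627840→820784250, (16,10):12662650·10+67128490→193754990, (16,11):1479478·11+12662650→28936908, (16,12):106470·12+1479478→2757118, (16,13):4550·13+106470→165620, (16,14):105·14+4550→6020, (16,15):1·15+105→120, (16,16):0·16+1→1
B_16 = ΣS(16,k) = 1+32767+7141686+171798901+1096190550+2734926558+3281882604+2141764053+820784250+193754990+28936908+2757118+165620+6020+120+1 = 10480142147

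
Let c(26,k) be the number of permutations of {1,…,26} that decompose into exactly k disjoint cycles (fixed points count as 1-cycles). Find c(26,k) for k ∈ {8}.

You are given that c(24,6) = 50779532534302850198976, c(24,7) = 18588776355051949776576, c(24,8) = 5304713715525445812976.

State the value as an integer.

i=25: T(25,7)=50779532534302850198976+24·18588776355051949776576=496910165055549644836800 | T(25,8)=18588776355051949776576+24·5304713715525445812976=145901905527662649288000
i=26: T(26,8)=496910165055549644836800+25·145901905527662649288000=4144457803247115877036800
Read c(26,8) = 4144457803247115877036800.

4144457803247115877036800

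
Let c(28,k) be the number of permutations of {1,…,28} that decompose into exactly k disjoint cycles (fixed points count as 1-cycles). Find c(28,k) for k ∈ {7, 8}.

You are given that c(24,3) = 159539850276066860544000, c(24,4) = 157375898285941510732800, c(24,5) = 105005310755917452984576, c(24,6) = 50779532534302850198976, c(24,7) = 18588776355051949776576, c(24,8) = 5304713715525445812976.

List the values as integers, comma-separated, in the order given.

11616723683566425573507775872, 3673742549077683082376236224

r25: T_25,4=24×157375898285941510732800+159539850276066860544000=3936561409138663118131200; T_25,5=24×105005310755917452984576+157375898285941510732800=2677503356427960382362624; T_25,6=24×50779532534302850198976+105005310755917452984576=1323714091579185857760000; T_25,7=24×18588776355051949776576+50779532534302850198976=496910165055549644836800; T_25,8=24×5304713715525445812976+18588776355051949776576=145901905527662649288000
r26: T_26,5=25×2677503356427960382362624+3936561409138663118131200=70874145319837672677196800; T_26,6=25×1323714091579185857760000+2677503356427960382362624=35770355645907606826362624; T_26,7=25×496910165055549644836800+1323714091579185857760000=13746468217967926978680000; T_26,8=25×145901905527662649288000+496910165055549644836800=4144457803247115877036800
r27: T_27,6=26×35770355645907606826362624+70874145319837672677196800=1000903392113435450162625024; T_27,7=26×13746468217967926978680000+35770355645907606826362624=393178529313073708272042624; T_27,8=26×4144457803247115877036800+13746468217967926978680000=121502371102392939781636800
r28: T_28,7=27×393178529313073708272042624+1000903392113435450162625024=11616723683566425573507775872; T_28,8=27×121502371102392939781636800+393178529313073708272042624=3673742549077683082376236224
Read c(28,7) = 11616723683566425573507775872, c(28,8) = 3673742549077683082376236224.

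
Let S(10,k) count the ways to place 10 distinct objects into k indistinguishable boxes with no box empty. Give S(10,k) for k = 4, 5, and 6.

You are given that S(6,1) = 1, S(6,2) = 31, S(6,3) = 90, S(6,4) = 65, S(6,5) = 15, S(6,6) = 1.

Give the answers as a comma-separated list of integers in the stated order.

[7] T[7,1]:1*1+0=1 · T[7,2]:2*31+1=63 · T[7,3]:3*90+31=301 · T[7,4]:4*65+90=350 · T[7,5]:5*15+65=140 · T[7,6]:6*1+15=21
[8] T[8,2]:2*63+1=127 · T[8,3]:3*301+63=966 · T[8,4]:4*350+301=1701 · T[8,5]:5*140+350=1050 · T[8,6]:6*21+140=266
[9] T[9,3]:3*966+127=3025 · T[9,4]:4*1701+966=7770 · T[9,5]:5*1050+1701=6951 · T[9,6]:6*266+1050=2646
[10] T[10,4]:4*7770+3025=34105 · T[10,5]:5*6951+7770=42525 · T[10,6]:6*2646+6951=22827
Read S(10,4) = 34105, S(10,5) = 42525, S(10,6) = 22827.

34105, 42525, 22827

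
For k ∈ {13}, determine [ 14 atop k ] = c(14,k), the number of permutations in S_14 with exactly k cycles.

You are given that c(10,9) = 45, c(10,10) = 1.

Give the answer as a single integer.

[11] T[11,10]:10*1+45=55 · T[11,11]:10*0+1=1
[12] T[12,11]:11*1+55=66 · T[12,12]:11*0+1=1
[13] T[13,12]:12*1+66=78 · T[13,13]:12*0+1=1
[14] T[14,13]:13*1+78=91
Read c(14,13) = 91.

91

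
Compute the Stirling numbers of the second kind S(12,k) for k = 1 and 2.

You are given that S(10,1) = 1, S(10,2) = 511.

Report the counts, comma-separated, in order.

1, 2047

r11: T_11,1=1×1+0=1; T_11,2=2×511+1=1023
r12: T_12,1=1×1+0=1; T_12,2=2×1023+1=2047
Read S(12,1) = 1, S(12,2) = 2047.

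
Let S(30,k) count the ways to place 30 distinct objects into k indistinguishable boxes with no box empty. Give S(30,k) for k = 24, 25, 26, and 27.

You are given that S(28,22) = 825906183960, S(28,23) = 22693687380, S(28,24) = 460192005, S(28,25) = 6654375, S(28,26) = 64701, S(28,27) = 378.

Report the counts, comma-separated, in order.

2157580085700, 49402080000, 843303006, 10359090

r29: T_29,23=23×22693687380+825906183960=1347860993700; T_29,24=24×460192005+22693687380=33738295500; T_29,25=25×6654375+460192005=626551380; T_29,26=26×64701+6654375=8336601; T_29,27=27×378+64701=74907
r30: T_30,24=24×33738295500+1347860993700=2157580085700; T_30,25=25×626551380+33738295500=49402080000; T_30,26=26×8336601+626551380=843303006; T_30,27=27×74907+8336601=10359090
Read S(30,24) = 2157580085700, S(30,25) = 49402080000, S(30,26) = 843303006, S(30,27) = 10359090.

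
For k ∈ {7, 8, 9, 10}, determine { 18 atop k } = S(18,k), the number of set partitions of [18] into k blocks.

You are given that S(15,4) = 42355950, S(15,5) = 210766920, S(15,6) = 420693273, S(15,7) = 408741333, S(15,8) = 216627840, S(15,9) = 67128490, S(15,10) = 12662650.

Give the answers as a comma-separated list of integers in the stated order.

r16: T_16,5=5×210766920+42355950=1096190550; T_16,6=6×420693273+210766920=2734926558; T_16,7=7×408741333+420693273=3281882604; T_16,8=8×216627840+408741333=2141764053; T_16,9=9×67128490+216627840=820784250; T_16,10=10×12662650+67128490=193754990
r17: T_17,6=6×2734926558+1096190550=17505749898; T_17,7=7×3281882604+2734926558=25708104786; T_17,8=8×2141764053+3281882604=20415995028; T_17,9=9×820784250+2141764053=9528822303; T_17,10=10×193754990+820784250=2758334150
r18: T_18,7=7×25708104786+17505749898=197462483400; T_18,8=8×20415995028+25708104786=189036065010; T_18,9=9×9528822303+20415995028=106175395755; T_18,10=10×2758334150+9528822303=37112163803
Read S(18,7) = 197462483400, S(18,8) = 189036065010, S(18,9) = 106175395755, S(18,10) = 37112163803.

197462483400, 189036065010, 106175395755, 37112163803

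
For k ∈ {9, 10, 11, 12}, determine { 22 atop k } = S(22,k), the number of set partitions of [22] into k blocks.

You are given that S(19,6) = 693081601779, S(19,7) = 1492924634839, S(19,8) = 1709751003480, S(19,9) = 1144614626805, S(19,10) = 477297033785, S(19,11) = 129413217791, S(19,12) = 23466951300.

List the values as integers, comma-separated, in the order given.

1241963303533920, 835143799377954, 366282500870286, 108823356051137

r20: T_20,7=7×1492924634839+693081601779=11143554045652; T_20,8=8×1709751003480+1492924634839=15170932662679; T_20,9=9×1144614626805+1709751003480=12011282644725; T_20,10=10×477297033785+1144614626805=5917584964655; T_20,11=11×129413217791+477297033785=1900842429486; T_20,12=12×23466951300+129413217791=411016633391
r21: T_21,8=8×15170932662679+11143554045652=132511015347084; T_21,9=9×12011282644725+15170932662679=123272476465204; T_21,10=10×5917584964655+12011282644725=71187132291275; T_21,11=11×1900842429486+5917584964655=26826851689001; T_21,12=12×411016633391+1900842429486=6833042030178
r22: T_22,9=9×123272476465204+132511015347084=1241963303533920; T_22,10=10×71187132291275+123272476465204=835143799377954; T_22,11=11×26826851689001+71187132291275=366282500870286; T_22,12=12×6833042030178+26826851689001=108823356051137
Read S(22,9) = 1241963303533920, S(22,10) = 835143799377954, S(22,11) = 366282500870286, S(22,12) = 108823356051137.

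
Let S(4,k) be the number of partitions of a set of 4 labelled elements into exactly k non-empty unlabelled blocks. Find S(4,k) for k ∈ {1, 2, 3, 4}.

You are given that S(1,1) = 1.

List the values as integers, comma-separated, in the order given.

1, 7, 6, 1

i=2: T(2,1)=0+1·1=1 | T(2,2)=1+2·0=1
i=3: T(3,1)=0+1·1=1 | T(3,2)=1+2·1=3 | T(3,3)=1+3·0=1
i=4: T(4,1)=0+1·1=1 | T(4,2)=1+2·3=7 | T(4,3)=3+3·1=6 | T(4,4)=1+4·0=1
Read S(4,1) = 1, S(4,2) = 7, S(4,3) = 6, S(4,4) = 1.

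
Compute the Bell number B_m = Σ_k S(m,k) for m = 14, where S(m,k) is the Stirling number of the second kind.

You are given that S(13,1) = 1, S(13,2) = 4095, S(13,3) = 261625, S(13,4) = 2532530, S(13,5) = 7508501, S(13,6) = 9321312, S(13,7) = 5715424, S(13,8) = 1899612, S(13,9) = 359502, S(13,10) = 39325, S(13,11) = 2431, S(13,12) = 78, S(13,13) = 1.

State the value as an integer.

r14: T_14,1=1×1+0=1; T_14,2=2×4095+1=8191; T_14,3=3×261625+4095=788970; T_14,4=4×2532530+261625=10391745; T_14,5=5×7508501+2532530=40075035; T_14,6=6×9321312+7508501=63436373; T_14,7=7×5715424+9321312=49329280; T_14,8=8×1899612+5715424=20912320; T_14,9=9×359502+1899612=5135130; T_14,10=10×39325+359502=752752; T_14,11=11×2431+39325=66066; T_14,12=12×78+2431=3367; T_14,13=13×1+78=91; T_14,14=14×0+1=1
B_14 = ΣS(14,k) = 1+8191+788970+10391745+40075035+63436373+49329280+20912320+5135130+752752+66066+3367+91+1 = 190899322

190899322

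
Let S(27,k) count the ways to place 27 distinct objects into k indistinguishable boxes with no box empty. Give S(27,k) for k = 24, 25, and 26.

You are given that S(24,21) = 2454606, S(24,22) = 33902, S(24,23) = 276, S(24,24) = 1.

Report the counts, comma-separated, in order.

row 25: T[25][22]=22·33902+2454606=3200450  T[25][23]=23·276+33902=40250  T[25][24]=24·1+276=300  T[25][25]=25·0+1=1
row 26: T[26][23]=23·40250+3200450=4126200  T[26][24]=24·300+40250=47450  T[26][25]=25·1+300=325  T[26][26]=26·0+1=1
row 27: T[27][24]=24·47450+4126200=5265000  T[27][25]=25·325+47450=55575  T[27][26]=26·1+325=351
Read S(27,24) = 5265000, S(27,25) = 55575, S(27,26) = 351.

5265000, 55575, 351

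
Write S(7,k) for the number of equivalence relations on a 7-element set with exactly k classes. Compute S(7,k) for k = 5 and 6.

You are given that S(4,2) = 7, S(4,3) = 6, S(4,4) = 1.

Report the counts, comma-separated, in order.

r5: T_5,3=3×6+7=25; T_5,4=4×1+6=10; T_5,5=5×0+1=1
r6: T_6,4=4×10+25=65; T_6,5=5×1+10=15; T_6,6=6×0+1=1
r7: T_7,5=5×15+65=140; T_7,6=6×1+15=21
Read S(7,5) = 140, S(7,6) = 21.

140, 21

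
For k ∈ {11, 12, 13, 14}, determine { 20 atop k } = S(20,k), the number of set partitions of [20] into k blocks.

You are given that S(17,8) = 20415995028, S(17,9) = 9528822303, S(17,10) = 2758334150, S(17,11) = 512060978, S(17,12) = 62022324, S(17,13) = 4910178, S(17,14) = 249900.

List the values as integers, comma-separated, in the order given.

1900842429486, 411016633391, 61068660380, 6302524580

[18] T[18,9]:9*9528822303+20415995028=106175395755 · T[18,10]:10*2758334150+9528822303=37112163803 · T[18,11]:11*512060978+2758334150=8391004908 · T[18,12]:12*62022324+512060978=1256328866 · T[18,13]:13*4910178+62022324=125854638 · T[18,14]:14*249900+4910178=8408778
[19] T[19,10]:10*37112163803+106175395755=477297033785 · T[19,11]:11*8391004908+37112163803=129413217791 · T[19,12]:12*1256328866+8391004908=23466951300 · T[19,13]:13*125854638+1256328866=2892439160 · T[19,14]:14*8408778+125854638=243577530
[20] T[20,11]:11*129413217791+477297033785=1900842429486 · T[20,12]:12*23466951300+129413217791=411016633391 · T[20,13]:13*2892439160+23466951300=61068660380 · T[20,14]:14*243577530+2892439160=6302524580
Read S(20,11) = 1900842429486, S(20,12) = 411016633391, S(20,13) = 61068660380, S(20,14) = 6302524580.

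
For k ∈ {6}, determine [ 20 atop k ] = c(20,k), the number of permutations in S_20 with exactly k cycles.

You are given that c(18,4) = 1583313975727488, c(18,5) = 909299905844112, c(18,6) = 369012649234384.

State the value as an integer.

161429736530118960

[19] T[19,5]:18*909299905844112+1583313975727488=17950712280921504 · T[19,6]:18*369012649234384+909299905844112=7551527592063024
[20] T[20,6]:19*7551527592063024+17950712280921504=161429736530118960
Read c(20,6) = 161429736530118960.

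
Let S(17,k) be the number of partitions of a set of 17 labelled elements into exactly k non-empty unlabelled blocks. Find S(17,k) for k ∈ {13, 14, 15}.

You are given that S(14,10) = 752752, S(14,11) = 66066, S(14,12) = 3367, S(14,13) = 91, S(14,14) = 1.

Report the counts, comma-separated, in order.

4910178, 249900, 7820

row 15: T[15][11]=11·66066+752752=1479478  T[15][12]=12·3367+66066=106470  T[15][13]=13·91+3367=4550  T[15][14]=14·1+91=105  T[15][15]=15·0+1=1
row 16: T[16][12]=12·106470+1479478=2757118  T[16][13]=13·4550+106470=165620  T[16][14]=14·105+4550=6020  T[16][15]=15·1+105=120
row 17: T[17][13]=13·165620+2757118=4910178  T[17][14]=14·6020+165620=249900  T[17][15]=15·120+6020=7820
Read S(17,13) = 4910178, S(17,14) = 249900, S(17,15) = 7820.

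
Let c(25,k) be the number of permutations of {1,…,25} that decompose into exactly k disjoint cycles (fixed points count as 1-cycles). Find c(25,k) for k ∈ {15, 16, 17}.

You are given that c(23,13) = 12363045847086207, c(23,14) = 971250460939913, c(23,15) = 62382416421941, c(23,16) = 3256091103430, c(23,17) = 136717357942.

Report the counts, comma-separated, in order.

92446911376173550, 5700586321864500, 290886679867135

[24] T[24,14]:23*971250460939913+12363045847086207=34701806448704206 · T[24,15]:23*62382416421941+971250460939913=2406046038644556 · T[24,16]:23*3256091103430+62382416421941=137272511800831 · T[24,17]:23*136717357942+3256091103430=6400590336096
[25] T[25,15]:24*2406046038644556+34701806448704206=92446911376173550 · T[25,16]:24*137272511800831+2406046038644556=5700586321864500 · T[25,17]:24*6400590336096+137272511800831=290886679867135
Read c(25,15) = 92446911376173550, c(25,16) = 5700586321864500, c(25,17) = 290886679867135.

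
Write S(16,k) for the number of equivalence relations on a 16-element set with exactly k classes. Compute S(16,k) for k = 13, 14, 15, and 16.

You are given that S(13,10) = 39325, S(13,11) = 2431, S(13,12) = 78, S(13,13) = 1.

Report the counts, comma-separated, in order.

165620, 6020, 120, 1

r14: T_14,11=11×2431+39325=66066; T_14,12=12×78+2431=3367; T_14,13=13×1+78=91; T_14,14=14×0+1=1
r15: T_15,12=12×3367+66066=106470; T_15,13=13×91+3367=4550; T_15,14=14×1+91=105; T_15,15=15×0+1=1
r16: T_16,13=13×4550+106470=165620; T_16,14=14×105+4550=6020; T_16,15=15×1+105=120; T_16,16=16×0+1=1
Read S(16,13) = 165620, S(16,14) = 6020, S(16,15) = 120, S(16,16) = 1.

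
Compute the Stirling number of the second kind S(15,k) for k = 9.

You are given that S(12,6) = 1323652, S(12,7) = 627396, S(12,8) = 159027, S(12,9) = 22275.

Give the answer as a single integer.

row 13: T[13][7]=7·627396+1323652=5715424  T[13][8]=8·159027+627396=1899612  T[13][9]=9·22275+159027=359502
row 14: T[14][8]=8·1899612+5715424=20912320  T[14][9]=9·359502+1899612=5135130
row 15: T[15][9]=9·5135130+20912320=67128490
Read S(15,9) = 67128490.

67128490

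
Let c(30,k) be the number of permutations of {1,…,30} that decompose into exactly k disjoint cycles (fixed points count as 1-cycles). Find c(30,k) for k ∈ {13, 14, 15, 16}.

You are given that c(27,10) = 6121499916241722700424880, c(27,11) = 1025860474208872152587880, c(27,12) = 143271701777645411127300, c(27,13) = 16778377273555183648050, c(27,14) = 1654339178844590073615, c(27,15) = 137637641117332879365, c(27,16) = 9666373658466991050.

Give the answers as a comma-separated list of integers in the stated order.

796974693974455191377937300, 88776380550648116217781890, 8459574446076318147830625, 691254538651580660999025

[28] T[28,11]:27*1025860474208872152587880+6121499916241722700424880=33819732719881270820297640 · T[28,12]:27*143271701777645411127300+1025860474208872152587880=4894196422205298253024980 · T[28,13]:27*16778377273555183648050+143271701777645411127300=596287888163635369624650 · T[28,14]:27*1654339178844590073615+16778377273555183648050=61445535102359115635655 · T[28,15]:27*137637641117332879365+1654339178844590073615=5370555489012577816470 · T[28,16]:27*9666373658466991050+137637641117332879365=398629729895941637715
[29] T[29,12]:28*4894196422205298253024980+33819732719881270820297640=170857232541629621904997080 · T[29,13]:28*596287888163635369624650+4894196422205298253024980=21590257290787088602515180 · T[29,14]:28*61445535102359115635655+596287888163635369624650=2316762871029690607422990 · T[29,15]:28*5370555489012577816470+61445535102359115635655=211821088794711294496815 · T[29,16]:28*398629729895941637715+5370555489012577816470=16532187926098943672490
[30] T[30,13]:29*21590257290787088602515180+170857232541629621904997080=796974693974455191377937300 · T[30,14]:29*2316762871029690607422990+21590257290787088602515180=88776380550648116217781890 · T[30,15]:29*211821088794711294496815+2316762871029690607422990=8459574446076318147830625 · T[30,16]:29*16532187926098943672490+211821088794711294496815=691254538651580660999025
Read c(30,13) = 796974693974455191377937300, c(30,14) = 88776380550648116217781890, c(30,15) = 8459574446076318147830625, c(30,16) = 691254538651580660999025.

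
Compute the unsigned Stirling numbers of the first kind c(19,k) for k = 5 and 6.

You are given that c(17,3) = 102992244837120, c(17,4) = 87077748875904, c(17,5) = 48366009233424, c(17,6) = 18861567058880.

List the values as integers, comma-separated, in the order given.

row 18: T[18][4]=17·87077748875904+102992244837120=1583313975727488  T[18][5]=17·48366009233424+87077748875904=909299905844112  T[18][6]=17·18861567058880+48366009233424=369012649234384
row 19: T[19][5]=18·909299905844112+1583313975727488=17950712280921504  T[19][6]=18·369012649234384+909299905844112=7551527592063024
Read c(19,5) = 17950712280921504, c(19,6) = 7551527592063024.

17950712280921504, 7551527592063024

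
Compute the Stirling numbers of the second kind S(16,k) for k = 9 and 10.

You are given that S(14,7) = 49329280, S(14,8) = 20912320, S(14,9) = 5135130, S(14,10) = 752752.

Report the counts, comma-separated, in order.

@15  (15,8):20912320·8+49329280→216627840, (15,9):5135130·9+20912320→67128490, (15,10):752752·10+5135130→12662650
@16  (16,9):67128490·9+216627840→820784250, (16,10):12662650·10+67128490→193754990
Read S(16,9) = 820784250, S(16,10) = 193754990.

820784250, 193754990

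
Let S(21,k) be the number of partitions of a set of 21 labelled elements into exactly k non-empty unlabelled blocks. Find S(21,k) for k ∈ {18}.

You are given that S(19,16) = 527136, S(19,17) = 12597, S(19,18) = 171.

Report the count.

r20: T_20,17=17×12597+527136=741285; T_20,18=18×171+12597=15675
r21: T_21,18=18×15675+741285=1023435
Read S(21,18) = 1023435.

1023435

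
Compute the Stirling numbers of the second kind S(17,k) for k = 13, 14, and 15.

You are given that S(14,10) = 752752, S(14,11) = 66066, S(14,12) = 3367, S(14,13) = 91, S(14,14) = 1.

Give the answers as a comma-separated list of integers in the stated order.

row 15: T[15][11]=11·66066+752752=1479478  T[15][12]=12·3367+66066=106470  T[15][13]=13·91+3367=4550  T[15][14]=14·1+91=105  T[15][15]=15·0+1=1
row 16: T[16][12]=12·106470+1479478=2757118  T[16][13]=13·4550+106470=165620  T[16][14]=14·105+4550=6020  T[16][15]=15·1+105=120
row 17: T[17][13]=13·165620+2757118=4910178  T[17][14]=14·6020+165620=249900  T[17][15]=15·120+6020=7820
Read S(17,13) = 4910178, S(17,14) = 249900, S(17,15) = 7820.

4910178, 249900, 7820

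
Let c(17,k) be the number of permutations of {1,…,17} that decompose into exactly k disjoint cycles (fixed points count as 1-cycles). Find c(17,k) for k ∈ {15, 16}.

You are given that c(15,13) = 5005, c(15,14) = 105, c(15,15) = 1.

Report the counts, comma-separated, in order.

8500, 136

row 16: T[16][14]=15·105+5005=6580  T[16][15]=15·1+105=120  T[16][16]=15·0+1=1
row 17: T[17][15]=16·120+6580=8500  T[17][16]=16·1+120=136
Read c(17,15) = 8500, c(17,16) = 136.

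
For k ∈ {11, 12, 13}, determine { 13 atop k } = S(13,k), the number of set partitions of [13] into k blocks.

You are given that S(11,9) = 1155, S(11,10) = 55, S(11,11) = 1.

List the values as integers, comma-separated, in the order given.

row 12: T[12][10]=10·55+1155=1705  T[12][11]=11·1+55=66  T[12][12]=12·0+1=1
row 13: T[13][11]=11·66+1705=2431  T[13][12]=12·1+66=78  T[13][13]=13·0+1=1
Read S(13,11) = 2431, S(13,12) = 78, S(13,13) = 1.

2431, 78, 1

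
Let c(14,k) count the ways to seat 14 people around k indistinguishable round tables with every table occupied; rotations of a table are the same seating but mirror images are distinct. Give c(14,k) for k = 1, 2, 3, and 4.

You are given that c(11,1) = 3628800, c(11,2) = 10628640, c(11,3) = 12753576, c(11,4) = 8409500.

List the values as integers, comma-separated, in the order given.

@12  (12,1):3628800·11+0→39916800, (12,2):10628640·11+3628800→120543840, (12,3):12753576·11+10628640→150917976, (12,4):8409500·11+12753576→105258076
@13  (13,1):39916800·12+0→479001600, (13,2):120543840·12+39916800→1486442880, (13,3):150917976·12+120543840→1931559552, (13,4):105258076·12+150917976→1414014888
@14  (14,1):479001600·13+0→6227020800, (14,2):1486442880·13+479001600→19802759040, (14,3):1931559552·13+1486442880→26596717056, (14,4):1414014888·13+1931559552→20313753096
Read c(14,1) = 6227020800, c(14,2) = 19802759040, c(14,3) = 26596717056, c(14,4) = 20313753096.

6227020800, 19802759040, 26596717056, 20313753096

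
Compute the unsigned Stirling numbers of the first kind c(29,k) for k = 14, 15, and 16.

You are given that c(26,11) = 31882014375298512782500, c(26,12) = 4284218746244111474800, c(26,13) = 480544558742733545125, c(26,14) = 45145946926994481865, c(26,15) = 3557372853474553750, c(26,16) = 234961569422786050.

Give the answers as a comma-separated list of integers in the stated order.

2316762871029690607422990, 211821088794711294496815, 16532187926098943672490

@27  (27,12):4284218746244111474800·26+31882014375298512782500→143271701777645411127300, (27,13):480544558742733545125·26+4284218746244111474800→16778377273555183648050, (27,14):45145946926994481865·26+480544558742733545125→1654339178844590073615, (27,15):3557372853474553750·26+45145946926994481865→137637641117332879365, (27,16):234961569422786050·26+3557372853474553750→9666373658466991050
@28  (28,13):16778377273555183648050·27+143271701777645411127300→596287888163635369624650, (28,14):1654339178844590073615·27+16778377273555183648050→61445535102359115635655, (28,15):137637641117332879365·27+1654339178844590073615→5370555489012577816470, (28,16):9666373658466991050·27+137637641117332879365→398629729895941637715
@29  (29,14):61445535102359115635655·28+596287888163635369624650→2316762871029690607422990, (29,15):5370555489012577816470·28+61445535102359115635655→211821088794711294496815, (29,16):398629729895941637715·28+5370555489012577816470→16532187926098943672490
Read c(29,14) = 2316762871029690607422990, c(29,15) = 211821088794711294496815, c(29,16) = 16532187926098943672490.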